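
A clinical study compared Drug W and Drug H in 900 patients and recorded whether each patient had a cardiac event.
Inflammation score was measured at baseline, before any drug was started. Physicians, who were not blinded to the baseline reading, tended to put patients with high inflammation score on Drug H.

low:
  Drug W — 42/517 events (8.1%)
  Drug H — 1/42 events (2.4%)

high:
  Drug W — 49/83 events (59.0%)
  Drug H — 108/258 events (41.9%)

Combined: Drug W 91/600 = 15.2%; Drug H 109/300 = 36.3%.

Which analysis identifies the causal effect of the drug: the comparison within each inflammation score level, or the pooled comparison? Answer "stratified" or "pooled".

Drug H is lower inside every inflammation score stratum but Drug W is lower in aggregate. Whether to stratify depends on how inflammation score relates to the drug.
Nothing the drug does changes inflammation score; the imbalance is an allocation artefact. With inflammation score also predicting the outcome, the pooled figure is confounded, and the within-stratum comparison is the causal one.
Within each level — low: 8.1% vs 2.4%; high: 59.0% vs 41.9% — Drug H is lower every time.

stratified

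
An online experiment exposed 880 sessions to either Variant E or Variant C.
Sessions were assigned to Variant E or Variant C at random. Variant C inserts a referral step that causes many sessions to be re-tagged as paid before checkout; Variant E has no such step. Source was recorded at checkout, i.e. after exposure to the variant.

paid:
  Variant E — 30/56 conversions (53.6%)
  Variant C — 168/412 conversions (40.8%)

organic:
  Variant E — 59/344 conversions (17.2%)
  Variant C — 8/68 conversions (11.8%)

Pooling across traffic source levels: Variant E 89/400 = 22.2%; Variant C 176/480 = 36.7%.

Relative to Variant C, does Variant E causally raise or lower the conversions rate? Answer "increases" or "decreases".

decreases

Variant E is higher inside every traffic source stratum but Variant C is higher in aggregate. Whether to stratify depends on how traffic source relates to the variant.
Traffic source lies on the pathway variant → traffic source → outcome, so adjusting for it blocks the indirect effect. For the total causal effect of variant, use the unadjusted pooled rates.
Pooled: Variant E 22.2% vs Variant C 36.7%; Variant C is higher overall.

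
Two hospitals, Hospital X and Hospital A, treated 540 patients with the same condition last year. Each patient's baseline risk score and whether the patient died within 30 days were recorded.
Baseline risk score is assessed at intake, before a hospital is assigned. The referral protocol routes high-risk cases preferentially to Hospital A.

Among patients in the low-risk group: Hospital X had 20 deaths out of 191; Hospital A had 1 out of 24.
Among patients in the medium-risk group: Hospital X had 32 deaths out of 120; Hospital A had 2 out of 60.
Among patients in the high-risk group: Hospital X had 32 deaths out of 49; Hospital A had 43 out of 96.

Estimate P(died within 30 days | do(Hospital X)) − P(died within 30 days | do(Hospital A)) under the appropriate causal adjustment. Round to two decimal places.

+0.16

Since baseline risk score is a pre-existing factor (not a product of the hospital) and it affects the outcome on its own, it is a confounder. The stratified rates, not the pooled rate, identify the causal effect.
Adjusting over the population distribution of baseline risk score: 0.398·(0.105−0.042) + 0.333·(0.267−0.033) + 0.269·(0.653−0.448) = +0.158.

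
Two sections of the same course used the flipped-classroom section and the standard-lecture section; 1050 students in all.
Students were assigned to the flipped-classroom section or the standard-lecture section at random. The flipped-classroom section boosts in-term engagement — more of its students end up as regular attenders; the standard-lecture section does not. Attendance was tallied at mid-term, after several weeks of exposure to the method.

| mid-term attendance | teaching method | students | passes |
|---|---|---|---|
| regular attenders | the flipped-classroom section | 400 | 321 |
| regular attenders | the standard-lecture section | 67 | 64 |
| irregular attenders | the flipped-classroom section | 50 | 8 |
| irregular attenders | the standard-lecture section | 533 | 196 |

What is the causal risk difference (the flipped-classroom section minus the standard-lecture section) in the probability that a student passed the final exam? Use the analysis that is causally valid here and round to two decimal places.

+0.30

Mid-term attendance is recorded after the teaching method and is itself shifted by it — it sits on the causal path from teaching method to outcome. Conditioning on a mediator would strip out part of the effect we want; the pooled comparison gives the total causal effect.
The causal difference is the pooled difference: 0.731 − 0.433 = +0.298.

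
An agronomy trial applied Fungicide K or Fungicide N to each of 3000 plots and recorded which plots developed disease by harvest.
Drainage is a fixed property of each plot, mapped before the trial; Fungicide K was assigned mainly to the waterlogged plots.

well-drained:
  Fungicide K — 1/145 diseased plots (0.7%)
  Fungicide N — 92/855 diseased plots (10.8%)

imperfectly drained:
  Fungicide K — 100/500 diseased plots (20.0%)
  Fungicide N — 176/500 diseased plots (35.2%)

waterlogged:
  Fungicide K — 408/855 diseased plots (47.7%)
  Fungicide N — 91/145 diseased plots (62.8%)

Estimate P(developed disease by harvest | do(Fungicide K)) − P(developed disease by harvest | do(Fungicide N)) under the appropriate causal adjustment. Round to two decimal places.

Since field drainage is a pre-existing factor (not a product of the fungicide) and it affects the outcome on its own, it is a confounder. The stratified rates, not the pooled rate, identify the causal effect.
Adjusting over the population distribution of field drainage: 0.333·(0.007−0.108) + 0.333·(0.200−0.352) + 0.333·(0.477−0.628) = -0.134.

-0.13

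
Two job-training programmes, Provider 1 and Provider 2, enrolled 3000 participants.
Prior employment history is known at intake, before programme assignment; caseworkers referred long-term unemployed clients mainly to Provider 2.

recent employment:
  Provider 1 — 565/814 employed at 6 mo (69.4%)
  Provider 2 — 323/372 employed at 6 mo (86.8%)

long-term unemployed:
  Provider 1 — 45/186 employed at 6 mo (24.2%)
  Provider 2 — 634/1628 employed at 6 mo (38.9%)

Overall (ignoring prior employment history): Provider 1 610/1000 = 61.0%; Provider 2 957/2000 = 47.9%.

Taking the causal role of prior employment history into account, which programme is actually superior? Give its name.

Provider 2 is higher inside every prior employment history stratum but Provider 1 is higher in aggregate. Whether to stratify depends on how prior employment history relates to the programme.
Nothing the programme does changes prior employment history; the imbalance is an allocation artefact. With prior employment history also predicting the outcome, the pooled figure is confounded, and the within-stratum comparison is the causal one.
Within each level — recent employment: 69.4% vs 86.8%; long-term unemployed: 24.2% vs 38.9% — Provider 2 is higher every time.

Provider 2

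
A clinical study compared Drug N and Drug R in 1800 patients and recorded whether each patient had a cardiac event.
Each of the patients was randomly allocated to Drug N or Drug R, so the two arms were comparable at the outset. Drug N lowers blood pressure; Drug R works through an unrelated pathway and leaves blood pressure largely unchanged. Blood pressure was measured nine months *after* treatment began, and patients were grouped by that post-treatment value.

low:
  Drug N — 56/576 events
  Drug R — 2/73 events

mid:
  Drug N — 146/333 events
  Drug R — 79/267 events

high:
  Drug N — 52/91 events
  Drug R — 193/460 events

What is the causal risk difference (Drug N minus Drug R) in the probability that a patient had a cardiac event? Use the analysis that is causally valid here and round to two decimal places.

-0.09

Blood pressure here is a post-treatment variable shaped by the drug; conditioning on it would introduce bias rather than remove it. The overall comparison is the causal one.
The causal difference is the pooled difference: 0.254 − 0.343 = -0.088.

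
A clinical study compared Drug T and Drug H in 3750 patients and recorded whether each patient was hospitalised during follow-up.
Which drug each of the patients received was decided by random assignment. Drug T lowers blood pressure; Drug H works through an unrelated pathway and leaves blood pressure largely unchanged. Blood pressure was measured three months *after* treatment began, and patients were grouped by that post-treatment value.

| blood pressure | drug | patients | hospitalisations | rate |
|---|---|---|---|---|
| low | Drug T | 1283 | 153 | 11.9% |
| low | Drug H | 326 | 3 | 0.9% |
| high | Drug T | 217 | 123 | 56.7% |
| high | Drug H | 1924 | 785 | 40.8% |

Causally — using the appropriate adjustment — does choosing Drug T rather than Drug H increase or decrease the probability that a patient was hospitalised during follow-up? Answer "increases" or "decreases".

decreases

Blood pressure lies on the pathway drug → blood pressure → outcome, so adjusting for it blocks the indirect effect. For the total causal effect of drug, use the unadjusted pooled rates.
Pooled: Drug T 18.4% vs Drug H 35.0%; Drug T is lower overall.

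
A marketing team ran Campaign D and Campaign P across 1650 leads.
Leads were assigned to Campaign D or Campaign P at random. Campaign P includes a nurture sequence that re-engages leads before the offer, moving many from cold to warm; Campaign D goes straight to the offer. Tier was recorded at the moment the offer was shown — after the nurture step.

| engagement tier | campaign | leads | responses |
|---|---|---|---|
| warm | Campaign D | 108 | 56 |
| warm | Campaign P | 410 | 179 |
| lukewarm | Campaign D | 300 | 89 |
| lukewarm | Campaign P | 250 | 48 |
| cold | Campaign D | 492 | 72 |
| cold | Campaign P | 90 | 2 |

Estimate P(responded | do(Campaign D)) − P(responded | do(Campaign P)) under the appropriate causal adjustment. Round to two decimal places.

The stratified and pooled comparisons disagree (Campaign D wins within each engagement tier; Campaign P wins overall), so the answer turns on the causal role of engagement tier.
Engagement tier is recorded after the campaign and is itself shifted by it — it sits on the causal path from campaign to outcome. Conditioning on a mediator would strip out part of the effect we want; the pooled comparison gives the total causal effect.
The causal difference is the pooled difference: 0.241 − 0.305 = -0.064.

-0.06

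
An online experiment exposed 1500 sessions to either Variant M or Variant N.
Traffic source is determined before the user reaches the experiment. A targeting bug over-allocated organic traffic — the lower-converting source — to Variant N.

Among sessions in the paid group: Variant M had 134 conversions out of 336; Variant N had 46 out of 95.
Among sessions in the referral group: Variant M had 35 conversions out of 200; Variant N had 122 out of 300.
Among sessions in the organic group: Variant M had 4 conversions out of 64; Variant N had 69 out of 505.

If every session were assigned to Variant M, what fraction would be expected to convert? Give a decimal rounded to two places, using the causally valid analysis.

0.20

Within every traffic source level Variant N has the higher rate, yet pooled Variant M does — Simpson's reversal.
Traffic source is set before the variant has any effect — it is not caused by the variant — and it independently drives the outcome. That makes it a confounder, so the causal comparison is within traffic source levels.
Standardising Variant M to the population traffic source mix: 0.287·134/336 + 0.333·35/200 + 0.379·4/64 = 0.197.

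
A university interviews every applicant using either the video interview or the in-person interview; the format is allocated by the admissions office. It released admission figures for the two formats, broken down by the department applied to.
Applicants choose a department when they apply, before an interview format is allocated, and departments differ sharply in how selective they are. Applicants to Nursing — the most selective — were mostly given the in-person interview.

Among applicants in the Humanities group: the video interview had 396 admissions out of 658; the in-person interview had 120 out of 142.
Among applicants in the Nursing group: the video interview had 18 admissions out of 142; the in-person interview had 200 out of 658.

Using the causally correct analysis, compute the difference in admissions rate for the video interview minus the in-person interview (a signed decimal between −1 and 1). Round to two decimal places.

Here department is a common cause — it drives both which interview format a case falls under and the outcome. The crude comparison mixes populations; the stratum-specific rates are the causally relevant ones.
Adjusting over the population distribution of department: 0.500·(0.602−0.845) + 0.500·(0.127−0.304) = -0.210.

-0.21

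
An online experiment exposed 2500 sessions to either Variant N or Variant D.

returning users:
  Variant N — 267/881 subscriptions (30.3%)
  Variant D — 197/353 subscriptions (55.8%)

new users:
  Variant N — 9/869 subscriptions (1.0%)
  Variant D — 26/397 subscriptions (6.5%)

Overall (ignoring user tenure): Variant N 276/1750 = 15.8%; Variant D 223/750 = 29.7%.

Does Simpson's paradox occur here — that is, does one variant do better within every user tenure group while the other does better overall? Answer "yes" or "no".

no

Within each user tenure level (returning users 30.3% vs 55.8%; new users 1.0% vs 6.5%), Variant D has the higher rate every time. Pooled: 15.8% vs 29.7% — Variant D has the higher rate overall. They agree.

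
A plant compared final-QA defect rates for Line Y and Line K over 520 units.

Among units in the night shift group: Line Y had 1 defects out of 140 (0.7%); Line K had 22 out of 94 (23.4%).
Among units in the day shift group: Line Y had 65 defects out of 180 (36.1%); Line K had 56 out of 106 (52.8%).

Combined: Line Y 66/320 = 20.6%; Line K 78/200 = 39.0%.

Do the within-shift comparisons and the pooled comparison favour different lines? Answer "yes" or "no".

Within each shift level (night shift 0.7% vs 23.4%; day shift 36.1% vs 52.8%), Line Y has the lower rate every time. Pooled: 20.6% vs 39.0% — Line Y has the lower rate overall. They agree.

no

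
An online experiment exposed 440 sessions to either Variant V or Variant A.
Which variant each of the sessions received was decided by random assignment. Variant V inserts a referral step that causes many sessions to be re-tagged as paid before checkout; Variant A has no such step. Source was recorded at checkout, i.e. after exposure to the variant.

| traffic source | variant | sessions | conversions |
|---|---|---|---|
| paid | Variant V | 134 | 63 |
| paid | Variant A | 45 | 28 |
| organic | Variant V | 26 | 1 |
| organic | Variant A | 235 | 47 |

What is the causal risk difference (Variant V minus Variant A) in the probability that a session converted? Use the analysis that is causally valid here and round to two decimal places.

+0.13

Stratifying would compare variants among sessions the variants themselves sorted into traffic source groups — a form of selection on an intermediate. The unconditioned pooled rates give the total causal effect.
The causal difference is the pooled difference: 0.400 − 0.268 = +0.132.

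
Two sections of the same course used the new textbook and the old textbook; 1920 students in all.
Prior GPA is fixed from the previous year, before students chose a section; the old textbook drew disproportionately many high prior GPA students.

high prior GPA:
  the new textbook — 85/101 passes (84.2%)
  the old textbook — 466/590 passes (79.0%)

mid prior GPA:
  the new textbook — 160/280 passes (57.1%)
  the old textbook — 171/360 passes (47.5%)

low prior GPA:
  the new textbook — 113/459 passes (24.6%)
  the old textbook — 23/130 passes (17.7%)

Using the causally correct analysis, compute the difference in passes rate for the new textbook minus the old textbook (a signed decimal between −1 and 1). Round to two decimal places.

+0.07

Prior GPA band is set before the teaching method has any effect — it is not caused by the teaching method — and it independently drives the outcome. That makes it a confounder, so the causal comparison is within prior GPA band levels.
Adjusting over the population distribution of prior GPA band: 0.360·(0.842−0.790) + 0.333·(0.571−0.475) + 0.307·(0.246−0.177) = +0.072.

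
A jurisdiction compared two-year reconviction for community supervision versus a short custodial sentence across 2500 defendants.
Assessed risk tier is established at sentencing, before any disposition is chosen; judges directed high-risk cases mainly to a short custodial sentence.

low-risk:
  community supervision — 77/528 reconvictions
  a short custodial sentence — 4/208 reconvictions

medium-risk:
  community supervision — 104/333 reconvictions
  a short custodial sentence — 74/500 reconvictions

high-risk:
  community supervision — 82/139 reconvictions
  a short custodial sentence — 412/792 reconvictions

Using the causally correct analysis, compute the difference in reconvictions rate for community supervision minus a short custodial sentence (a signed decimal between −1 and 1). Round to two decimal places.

+0.12

The stratified and pooled comparisons disagree (a short custodial sentence wins within each assessed risk tier; community supervision wins overall), so the answer turns on the causal role of assessed risk tier.
The imbalance in assessed risk tier arose from how defendants were allocated, not from anything the disposition did; and assessed risk tier independently affects the outcome. The pooled gap is confounded — condition on assessed risk tier.
Adjusting over the population distribution of assessed risk tier: 0.294·(0.146−0.019) + 0.333·(0.312−0.148) + 0.372·(0.590−0.520) = +0.118.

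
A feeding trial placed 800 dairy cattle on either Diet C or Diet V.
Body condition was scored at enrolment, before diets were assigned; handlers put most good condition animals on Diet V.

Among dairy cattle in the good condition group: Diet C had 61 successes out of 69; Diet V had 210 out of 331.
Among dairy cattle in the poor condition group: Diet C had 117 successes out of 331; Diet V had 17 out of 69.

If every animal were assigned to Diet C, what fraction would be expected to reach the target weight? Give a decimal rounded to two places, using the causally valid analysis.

0.62

The imbalance in starting body condition arose from how dairy cattle were allocated, not from anything the diet did; and starting body condition independently affects the outcome. The pooled gap is confounded — condition on starting body condition.
Standardising Diet C to the population starting body condition mix: 0.500·61/69 + 0.500·117/331 = 0.619.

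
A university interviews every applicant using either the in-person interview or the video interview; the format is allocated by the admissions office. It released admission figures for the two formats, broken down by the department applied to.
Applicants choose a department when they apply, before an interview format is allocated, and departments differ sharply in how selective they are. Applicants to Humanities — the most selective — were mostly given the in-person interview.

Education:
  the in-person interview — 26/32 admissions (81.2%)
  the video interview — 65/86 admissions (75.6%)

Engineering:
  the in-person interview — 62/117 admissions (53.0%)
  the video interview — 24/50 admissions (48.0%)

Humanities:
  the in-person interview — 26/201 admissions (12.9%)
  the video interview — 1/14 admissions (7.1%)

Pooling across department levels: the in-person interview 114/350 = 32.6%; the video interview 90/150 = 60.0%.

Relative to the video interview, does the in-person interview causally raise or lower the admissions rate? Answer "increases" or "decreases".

the in-person interview is higher inside every department stratum but the video interview is higher in aggregate. Whether to stratify depends on how department relates to the interview format.
Since department is a pre-existing factor (not a product of the interview format) and it affects the outcome on its own, it is a confounder. The stratified rates, not the pooled rate, identify the causal effect.
Within each level — Education: 81.2% vs 75.6%; Engineering: 53.0% vs 48.0%; Humanities: 12.9% vs 7.1% — the in-person interview is higher every time.

increases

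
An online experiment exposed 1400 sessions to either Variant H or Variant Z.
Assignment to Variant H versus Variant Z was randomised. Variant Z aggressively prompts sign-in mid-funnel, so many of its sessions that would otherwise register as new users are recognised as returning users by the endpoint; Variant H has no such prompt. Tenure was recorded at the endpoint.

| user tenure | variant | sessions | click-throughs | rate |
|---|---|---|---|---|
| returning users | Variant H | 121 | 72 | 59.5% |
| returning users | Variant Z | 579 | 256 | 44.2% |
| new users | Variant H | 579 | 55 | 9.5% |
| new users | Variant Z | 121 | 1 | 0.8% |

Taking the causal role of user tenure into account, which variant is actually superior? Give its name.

User tenure here is a post-treatment variable shaped by the variant; conditioning on it would introduce bias rather than remove it. The overall comparison is the causal one.
Pooled: Variant H 18.1% vs Variant Z 36.7%; Variant Z is higher overall.

Variant Z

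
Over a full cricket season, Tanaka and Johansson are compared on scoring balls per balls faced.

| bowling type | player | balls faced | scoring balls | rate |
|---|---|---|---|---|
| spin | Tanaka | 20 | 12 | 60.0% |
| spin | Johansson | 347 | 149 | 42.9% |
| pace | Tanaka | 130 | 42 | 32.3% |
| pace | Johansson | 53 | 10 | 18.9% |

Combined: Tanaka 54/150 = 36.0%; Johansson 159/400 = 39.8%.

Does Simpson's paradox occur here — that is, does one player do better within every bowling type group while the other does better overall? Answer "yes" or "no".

Within each bowling type level (spin 60.0% vs 42.9%; pace 32.3% vs 18.9%), Tanaka has the higher rate every time. Pooled: 36.0% vs 39.8% — Johansson has the higher rate overall. The two comparisons disagree.

yes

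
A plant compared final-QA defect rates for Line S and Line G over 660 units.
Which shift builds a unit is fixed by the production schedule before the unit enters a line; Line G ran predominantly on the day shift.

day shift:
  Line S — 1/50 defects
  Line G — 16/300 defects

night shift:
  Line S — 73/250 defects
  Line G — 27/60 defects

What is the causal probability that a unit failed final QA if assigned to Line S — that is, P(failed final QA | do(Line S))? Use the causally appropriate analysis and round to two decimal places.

0.15

Within every shift level Line S has the lower rate, yet pooled Line G does — Simpson's reversal.
Nothing the line does changes shift; the imbalance is an allocation artefact. With shift also predicting the outcome, the pooled figure is confounded, and the within-stratum comparison is the causal one.
Standardising Line S to the population shift mix: 0.530·1/50 + 0.470·73/250 = 0.148.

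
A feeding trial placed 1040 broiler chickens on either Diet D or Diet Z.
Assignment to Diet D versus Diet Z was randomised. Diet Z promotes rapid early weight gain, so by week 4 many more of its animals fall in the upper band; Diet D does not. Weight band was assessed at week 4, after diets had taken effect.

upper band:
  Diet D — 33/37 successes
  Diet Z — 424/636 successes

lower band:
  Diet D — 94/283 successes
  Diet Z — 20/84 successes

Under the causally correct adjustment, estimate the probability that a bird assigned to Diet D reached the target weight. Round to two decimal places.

0.40

Diet D is higher inside every week-4 weight band stratum but Diet Z is higher in aggregate. Whether to stratify depends on how week-4 weight band relates to the diet.
Week-4 weight band lies on the pathway diet → week-4 weight band → outcome, so adjusting for it blocks the indirect effect. For the total causal effect of diet, use the unadjusted pooled rates.
So P(outcome | do(Diet D)) is just the pooled rate for Diet D: 127/320 = 0.397.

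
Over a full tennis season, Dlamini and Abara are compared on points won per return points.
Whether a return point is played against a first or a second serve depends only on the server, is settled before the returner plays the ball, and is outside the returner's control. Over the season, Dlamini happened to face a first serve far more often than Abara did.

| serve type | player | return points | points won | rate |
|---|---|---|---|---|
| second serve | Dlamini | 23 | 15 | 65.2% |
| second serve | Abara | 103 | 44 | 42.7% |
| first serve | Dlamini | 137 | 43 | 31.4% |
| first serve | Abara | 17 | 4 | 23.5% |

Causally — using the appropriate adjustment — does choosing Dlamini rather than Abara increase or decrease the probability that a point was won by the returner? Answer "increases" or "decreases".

The serve type-specific comparison favours Dlamini throughout, but the pooled figures favour Abara. The question is whether to condition on serve type.
Since serve type is a pre-existing factor (not a product of the player) and it affects the outcome on its own, it is a confounder. The stratified rates, not the pooled rate, identify the causal effect.
Within each level — second serve: 65.2% vs 42.7%; first serve: 31.4% vs 23.5% — Dlamini is higher every time.

increases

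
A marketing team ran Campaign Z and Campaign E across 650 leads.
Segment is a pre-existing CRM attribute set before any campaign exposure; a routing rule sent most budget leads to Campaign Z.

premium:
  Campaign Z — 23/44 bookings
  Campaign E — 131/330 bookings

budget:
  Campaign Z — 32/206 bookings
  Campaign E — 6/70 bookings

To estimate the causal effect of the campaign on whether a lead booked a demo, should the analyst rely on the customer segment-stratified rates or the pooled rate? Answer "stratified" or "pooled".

stratified

The customer segment-specific comparison favours Campaign Z throughout, but the pooled figures favour Campaign E. The question is whether to condition on customer segment.
Nothing the campaign does changes customer segment; the imbalance is an allocation artefact. With customer segment also predicting the outcome, the pooled figure is confounded, and the within-stratum comparison is the causal one.
Within each level — premium: 52.3% vs 39.7%; budget: 15.5% vs 8.6% — Campaign Z is higher every time.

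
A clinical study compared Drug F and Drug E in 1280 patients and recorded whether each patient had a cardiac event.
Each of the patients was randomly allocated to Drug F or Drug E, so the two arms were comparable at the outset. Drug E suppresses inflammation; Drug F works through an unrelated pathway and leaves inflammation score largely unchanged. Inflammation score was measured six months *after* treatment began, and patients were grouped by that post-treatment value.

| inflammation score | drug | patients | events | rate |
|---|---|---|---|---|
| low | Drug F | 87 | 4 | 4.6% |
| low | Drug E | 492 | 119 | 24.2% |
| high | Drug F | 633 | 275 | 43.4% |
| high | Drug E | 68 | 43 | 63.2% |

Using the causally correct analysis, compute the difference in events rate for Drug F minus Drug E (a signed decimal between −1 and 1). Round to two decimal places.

+0.10

Inflammation score is downstream of the drug. One should not condition on a consequence of treatment, so the overall rates are the right comparison.
The causal difference is the pooled difference: 0.388 − 0.289 = +0.098.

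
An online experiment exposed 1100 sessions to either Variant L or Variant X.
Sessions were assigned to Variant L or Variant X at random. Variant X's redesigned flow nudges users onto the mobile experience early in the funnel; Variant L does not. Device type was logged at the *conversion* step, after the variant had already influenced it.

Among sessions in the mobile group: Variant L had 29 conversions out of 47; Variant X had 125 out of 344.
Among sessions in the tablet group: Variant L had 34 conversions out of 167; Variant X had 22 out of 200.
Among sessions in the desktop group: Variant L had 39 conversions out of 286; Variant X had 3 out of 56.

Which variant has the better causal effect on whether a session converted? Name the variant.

Variant L is higher inside every device type stratum but Variant X is higher in aggregate. Whether to stratify depends on how device type relates to the variant.
The distribution of device type is itself part of what the variant does — it is an intermediate outcome. Holding it fixed would remove that part of the effect; the total effect is the pooled difference.
Pooled: Variant L 20.4% vs Variant X 25.0%; Variant X is higher overall.

Variant X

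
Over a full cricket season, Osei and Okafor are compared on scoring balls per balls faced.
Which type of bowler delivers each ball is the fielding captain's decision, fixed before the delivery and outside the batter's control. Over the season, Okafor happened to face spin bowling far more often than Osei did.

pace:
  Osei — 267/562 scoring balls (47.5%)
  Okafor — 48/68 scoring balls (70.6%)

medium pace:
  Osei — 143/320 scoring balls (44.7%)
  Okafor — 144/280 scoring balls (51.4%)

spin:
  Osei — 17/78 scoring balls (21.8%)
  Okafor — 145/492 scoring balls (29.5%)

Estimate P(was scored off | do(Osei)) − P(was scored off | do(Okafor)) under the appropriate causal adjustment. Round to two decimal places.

-0.13

The imbalance in bowling type arose from how balls faced were allocated, not from anything the player did; and bowling type independently affects the outcome. The pooled gap is confounded — condition on bowling type.
Adjusting over the population distribution of bowling type: 0.350·(0.475−0.706) + 0.333·(0.447−0.514) + 0.317·(0.218−0.295) = -0.128.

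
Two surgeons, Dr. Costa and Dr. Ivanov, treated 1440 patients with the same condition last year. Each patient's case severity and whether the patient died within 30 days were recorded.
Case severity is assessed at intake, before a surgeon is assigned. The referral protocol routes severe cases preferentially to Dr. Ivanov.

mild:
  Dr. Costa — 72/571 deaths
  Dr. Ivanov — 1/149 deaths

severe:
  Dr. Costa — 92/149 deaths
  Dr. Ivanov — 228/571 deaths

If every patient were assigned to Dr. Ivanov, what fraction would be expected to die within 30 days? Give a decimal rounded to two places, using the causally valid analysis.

Dr. Ivanov is lower inside every case severity stratum but Dr. Costa is lower in aggregate. Whether to stratify depends on how case severity relates to the surgeon.
Nothing the surgeon does changes case severity; the imbalance is an allocation artefact. With case severity also predicting the outcome, the pooled figure is confounded, and the within-stratum comparison is the causal one.
Standardising Dr. Ivanov to the population case severity mix: 0.500·1/149 + 0.500·228/571 = 0.203.

0.20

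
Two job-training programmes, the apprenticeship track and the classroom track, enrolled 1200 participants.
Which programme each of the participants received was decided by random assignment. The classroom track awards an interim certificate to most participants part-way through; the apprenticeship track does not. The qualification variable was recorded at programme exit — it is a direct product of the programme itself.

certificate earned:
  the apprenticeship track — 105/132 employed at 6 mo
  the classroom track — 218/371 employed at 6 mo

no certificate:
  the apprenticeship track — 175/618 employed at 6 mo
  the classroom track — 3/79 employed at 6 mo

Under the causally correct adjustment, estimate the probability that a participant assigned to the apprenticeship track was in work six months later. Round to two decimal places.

Qualification attained during the programme here is a post-treatment variable shaped by the programme; conditioning on it would introduce bias rather than remove it. The overall comparison is the causal one.
So P(outcome | do(the apprenticeship track)) is just the pooled rate for the apprenticeship track: 280/750 = 0.373.

0.37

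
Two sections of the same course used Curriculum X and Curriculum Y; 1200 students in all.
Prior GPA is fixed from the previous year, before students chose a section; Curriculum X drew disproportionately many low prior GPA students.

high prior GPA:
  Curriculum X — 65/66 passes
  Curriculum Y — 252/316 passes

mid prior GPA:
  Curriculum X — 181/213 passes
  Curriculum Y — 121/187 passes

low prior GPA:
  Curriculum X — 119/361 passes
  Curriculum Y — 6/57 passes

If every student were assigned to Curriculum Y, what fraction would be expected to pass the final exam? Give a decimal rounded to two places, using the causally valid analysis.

0.51

The prior GPA band-specific comparison favours Curriculum X throughout, but the pooled figures favour Curriculum Y. The question is whether to condition on prior GPA band.
Prior GPA band differs across teaching methods for reasons unrelated to any effect of the teaching method itself, and it separately predicts the outcome — a classic confounder. We must compare within prior GPA band levels.
Standardising Curriculum Y to the population prior GPA band mix: 0.318·252/316 + 0.333·121/187 + 0.348·6/57 = 0.506.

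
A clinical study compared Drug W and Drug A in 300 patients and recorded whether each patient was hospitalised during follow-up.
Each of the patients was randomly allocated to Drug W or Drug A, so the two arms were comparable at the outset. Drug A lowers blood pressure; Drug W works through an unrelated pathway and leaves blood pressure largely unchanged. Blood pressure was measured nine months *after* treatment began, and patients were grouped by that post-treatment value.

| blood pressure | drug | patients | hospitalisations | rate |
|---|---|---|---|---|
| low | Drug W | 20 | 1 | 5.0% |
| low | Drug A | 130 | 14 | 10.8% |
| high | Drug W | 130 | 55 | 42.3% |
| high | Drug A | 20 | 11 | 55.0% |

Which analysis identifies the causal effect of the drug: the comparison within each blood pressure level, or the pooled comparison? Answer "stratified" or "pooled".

The distribution of blood pressure is itself part of what the drug does — it is an intermediate outcome. Holding it fixed would remove that part of the effect; the total effect is the pooled difference.
Pooled: Drug W 37.3% vs Drug A 16.7%; Drug A is lower overall.

pooled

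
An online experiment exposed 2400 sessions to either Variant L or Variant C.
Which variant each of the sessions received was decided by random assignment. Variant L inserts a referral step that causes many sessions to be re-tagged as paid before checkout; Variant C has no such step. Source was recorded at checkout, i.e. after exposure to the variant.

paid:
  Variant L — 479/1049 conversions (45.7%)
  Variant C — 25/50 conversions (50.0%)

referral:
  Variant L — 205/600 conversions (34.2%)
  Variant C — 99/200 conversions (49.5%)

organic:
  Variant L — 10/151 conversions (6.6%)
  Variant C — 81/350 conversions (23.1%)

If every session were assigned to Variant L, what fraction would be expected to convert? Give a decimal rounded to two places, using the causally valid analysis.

Within every traffic source level Variant C has the higher rate, yet pooled Variant L does — Simpson's reversal.
Traffic source here is a post-treatment variable shaped by the variant; conditioning on it would introduce bias rather than remove it. The overall comparison is the causal one.
So P(outcome | do(Variant L)) is just the pooled rate for Variant L: 694/1800 = 0.386.

0.39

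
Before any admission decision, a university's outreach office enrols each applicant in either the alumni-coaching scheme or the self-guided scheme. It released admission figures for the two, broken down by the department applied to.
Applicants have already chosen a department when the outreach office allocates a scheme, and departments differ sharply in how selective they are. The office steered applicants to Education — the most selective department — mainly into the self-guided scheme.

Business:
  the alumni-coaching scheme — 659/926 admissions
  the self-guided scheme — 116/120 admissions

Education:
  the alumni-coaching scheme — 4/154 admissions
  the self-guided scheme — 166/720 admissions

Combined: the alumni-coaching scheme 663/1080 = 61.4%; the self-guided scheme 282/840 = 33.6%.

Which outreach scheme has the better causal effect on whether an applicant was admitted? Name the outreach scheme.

The department-specific comparison favours the self-guided scheme throughout, but the pooled figures favour the alumni-coaching scheme. The question is whether to condition on department.
Department satisfies the back-door criterion: it is not a descendant of the outreach scheme, and it blocks the spurious path from outreach scheme to outcome. Adjusting for it (i.e., using the within-department rates) gives the causal effect.
Within each level — Business: 71.2% vs 96.7%; Education: 2.6% vs 23.1% — the self-guided scheme is higher every time.

the self-guided scheme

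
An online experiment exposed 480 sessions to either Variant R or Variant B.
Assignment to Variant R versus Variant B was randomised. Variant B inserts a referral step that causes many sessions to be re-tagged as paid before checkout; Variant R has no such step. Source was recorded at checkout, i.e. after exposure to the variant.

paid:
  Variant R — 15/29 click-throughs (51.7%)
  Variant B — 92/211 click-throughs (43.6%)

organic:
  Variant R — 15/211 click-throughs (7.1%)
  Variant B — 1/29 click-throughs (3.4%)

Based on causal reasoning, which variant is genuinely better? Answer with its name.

Variant B

Within every traffic source level Variant R has the higher rate, yet pooled Variant B does — Simpson's reversal.
Traffic source lies on the pathway variant → traffic source → outcome, so adjusting for it blocks the indirect effect. For the total causal effect of variant, use the unadjusted pooled rates.
Pooled: Variant R 12.5% vs Variant B 38.8%; Variant B is higher overall.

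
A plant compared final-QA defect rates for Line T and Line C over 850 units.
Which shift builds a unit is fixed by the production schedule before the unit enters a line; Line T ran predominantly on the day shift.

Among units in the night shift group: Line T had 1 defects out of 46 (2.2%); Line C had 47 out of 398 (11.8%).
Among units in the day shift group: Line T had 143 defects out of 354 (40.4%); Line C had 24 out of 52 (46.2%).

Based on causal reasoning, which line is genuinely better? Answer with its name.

Line T

Here shift is a common cause — it drives both which line a case falls under and the outcome. The crude comparison mixes populations; the stratum-specific rates are the causally relevant ones.
Within each level — night shift: 2.2% vs 11.8%; day shift: 40.4% vs 46.2% — Line T is lower every time.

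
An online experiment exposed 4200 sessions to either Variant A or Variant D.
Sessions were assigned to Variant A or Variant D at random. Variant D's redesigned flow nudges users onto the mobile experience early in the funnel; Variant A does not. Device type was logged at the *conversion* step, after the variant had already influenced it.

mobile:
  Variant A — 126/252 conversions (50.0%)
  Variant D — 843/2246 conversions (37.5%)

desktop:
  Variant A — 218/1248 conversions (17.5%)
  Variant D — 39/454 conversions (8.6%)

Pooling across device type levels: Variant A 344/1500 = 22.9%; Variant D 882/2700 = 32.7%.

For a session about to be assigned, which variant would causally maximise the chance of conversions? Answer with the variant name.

The device type-specific comparison favours Variant A throughout, but the pooled figures favour Variant D. The question is whether to condition on device type.
Device type is recorded after the variant and is itself shifted by it — it sits on the causal path from variant to outcome. Conditioning on a mediator would strip out part of the effect we want; the pooled comparison gives the total causal effect.
Pooled: Variant A 22.9% vs Variant D 32.7%; Variant D is higher overall.

Variant D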